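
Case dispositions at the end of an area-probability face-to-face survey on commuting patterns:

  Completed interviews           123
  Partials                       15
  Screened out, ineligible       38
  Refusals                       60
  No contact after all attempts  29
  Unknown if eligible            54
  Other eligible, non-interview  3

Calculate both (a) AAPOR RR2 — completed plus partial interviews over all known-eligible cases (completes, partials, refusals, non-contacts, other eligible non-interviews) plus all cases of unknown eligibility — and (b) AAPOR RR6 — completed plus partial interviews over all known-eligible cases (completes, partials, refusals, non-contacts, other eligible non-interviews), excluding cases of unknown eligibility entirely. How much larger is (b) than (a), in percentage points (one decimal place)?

Top → 123 + 15 = 138
Denominator → 123 + 15 + 60 + 29 + 3 + 54 = 284
RR2 = 138 / 284 = 0.4859
Denominator → 123 + 15 + 60 + 29 + 3 = 230
RR6 = 138 / 230 = 0.6000
Difference = 60.00 − 48.59 = 11.41 percentage points

11.4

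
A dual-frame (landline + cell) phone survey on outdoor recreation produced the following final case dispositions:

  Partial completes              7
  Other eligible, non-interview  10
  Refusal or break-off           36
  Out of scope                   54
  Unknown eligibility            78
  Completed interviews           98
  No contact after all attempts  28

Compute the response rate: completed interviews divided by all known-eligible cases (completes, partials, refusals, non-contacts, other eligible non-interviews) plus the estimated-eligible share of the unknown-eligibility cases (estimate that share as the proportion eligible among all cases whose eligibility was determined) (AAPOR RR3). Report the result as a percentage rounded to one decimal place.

41.0%

Top: 98
Determined eligible: 98 + 7 + 36 + 28 + 10 = 179
e = 179 / (179 + 54) = 179 / 233 = 0.7682
Eligible share of unknowns: 0.7682 × 78 = 59.92
Base: 179 + 59.92 = 238.92
RR3 = 98 / 238.92 = 0.4102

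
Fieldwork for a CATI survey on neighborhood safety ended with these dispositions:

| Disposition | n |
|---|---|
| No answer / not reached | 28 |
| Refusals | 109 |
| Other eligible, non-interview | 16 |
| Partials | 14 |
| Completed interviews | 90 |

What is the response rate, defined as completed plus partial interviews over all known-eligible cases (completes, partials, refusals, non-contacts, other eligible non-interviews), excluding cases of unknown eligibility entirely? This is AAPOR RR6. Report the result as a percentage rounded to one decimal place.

Numerator: 90 + 14 = 104
Denom: 90 + 14 + 109 + 28 + 16 = 257
RR6 = 104 / 257 = 0.4047

40.5%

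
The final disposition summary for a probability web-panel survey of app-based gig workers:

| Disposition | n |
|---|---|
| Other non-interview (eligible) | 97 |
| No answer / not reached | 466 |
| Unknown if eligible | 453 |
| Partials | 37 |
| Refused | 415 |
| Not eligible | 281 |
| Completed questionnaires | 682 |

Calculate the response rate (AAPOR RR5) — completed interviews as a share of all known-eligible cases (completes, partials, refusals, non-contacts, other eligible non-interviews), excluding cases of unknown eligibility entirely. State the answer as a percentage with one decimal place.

40.2%

Top → 682
Base → 682 + 37 + 415 + 466 + 97 = 1697
RR5 = 682 / 1697 = 0.4019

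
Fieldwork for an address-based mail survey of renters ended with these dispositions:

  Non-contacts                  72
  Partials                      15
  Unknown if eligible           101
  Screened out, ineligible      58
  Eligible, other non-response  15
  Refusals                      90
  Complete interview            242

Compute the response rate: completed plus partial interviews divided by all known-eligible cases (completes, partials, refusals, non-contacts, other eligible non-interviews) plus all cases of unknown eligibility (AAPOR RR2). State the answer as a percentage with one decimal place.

Top = 242 + 15 = 257
Base = 242 + 15 + 90 + 72 + 15 + 101 = 535
RR2 = 257 / 535 = 0.4804

48.0%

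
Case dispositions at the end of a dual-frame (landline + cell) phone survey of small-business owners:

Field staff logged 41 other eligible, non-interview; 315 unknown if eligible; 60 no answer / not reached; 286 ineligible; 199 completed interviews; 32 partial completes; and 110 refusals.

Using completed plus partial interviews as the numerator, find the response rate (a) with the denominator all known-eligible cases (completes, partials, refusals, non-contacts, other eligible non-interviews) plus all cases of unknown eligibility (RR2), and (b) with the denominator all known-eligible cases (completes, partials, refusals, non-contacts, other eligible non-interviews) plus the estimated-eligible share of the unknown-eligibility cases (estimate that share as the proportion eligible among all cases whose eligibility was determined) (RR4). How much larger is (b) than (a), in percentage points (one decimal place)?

6.0

Numerator = 199 + 32 = 231
Base = 199 + 32 + 110 + 60 + 41 + 315 = 757
RR2 = 231 / 757 = 0.3052
Eligible (known) = 199 + 32 + 110 + 60 + 41 = 442
e = 442 / (442 + 286) = 442 / 728 = 0.6071
Eligible share of unknowns = 0.6071 × 315 = 191.24
Base = 442 + 191.24 = 633.24
RR4 = 231 / 633.24 = 0.3648
Difference = 36.48 − 30.52 = 5.96 percentage points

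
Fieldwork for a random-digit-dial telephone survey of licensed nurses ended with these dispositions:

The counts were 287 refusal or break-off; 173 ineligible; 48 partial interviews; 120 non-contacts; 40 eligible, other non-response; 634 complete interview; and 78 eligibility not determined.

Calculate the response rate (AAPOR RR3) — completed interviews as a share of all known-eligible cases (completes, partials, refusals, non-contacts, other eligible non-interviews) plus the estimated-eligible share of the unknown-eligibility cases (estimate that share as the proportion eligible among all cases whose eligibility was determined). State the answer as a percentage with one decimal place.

Top → 634
Determined eligible → 634 + 48 + 287 + 120 + 40 = 1129
e = 1129 / (1129 + 173) = 1129 / 1302 = 0.8671
Estimated eligible among unknowns → 0.8671 × 78 = 67.63
Base → 1129 + 67.63 = 1196.63
RR3 = 634 / 1196.63 = 0.5298

53.0%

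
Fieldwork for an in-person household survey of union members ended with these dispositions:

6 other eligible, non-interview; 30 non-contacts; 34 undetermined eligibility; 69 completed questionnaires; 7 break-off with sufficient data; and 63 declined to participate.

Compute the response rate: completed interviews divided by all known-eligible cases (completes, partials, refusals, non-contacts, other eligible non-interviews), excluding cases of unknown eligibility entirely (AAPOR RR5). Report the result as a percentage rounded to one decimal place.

Num: 69
Denom: 69 + 7 + 63 + 30 + 6 = 175
RR5 = 69 / 175 = 0.3943

39.4%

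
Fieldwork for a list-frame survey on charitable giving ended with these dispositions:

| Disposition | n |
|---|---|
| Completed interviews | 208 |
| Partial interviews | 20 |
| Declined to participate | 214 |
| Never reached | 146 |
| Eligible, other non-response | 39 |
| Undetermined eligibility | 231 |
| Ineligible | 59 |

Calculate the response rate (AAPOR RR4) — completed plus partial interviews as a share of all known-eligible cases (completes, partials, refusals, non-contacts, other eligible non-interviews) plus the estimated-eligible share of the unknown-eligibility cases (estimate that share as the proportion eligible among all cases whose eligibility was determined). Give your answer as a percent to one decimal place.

27.2%

Numerator → 208 + 20 = 228
Determined eligible → 208 + 20 + 214 + 146 + 39 = 627
e = 627 / (627 + 59) = 627 / 686 = 0.9140
e × U → 0.9140 × 231 = 211.13
Base → 627 + 211.13 = 838.13
RR4 = 228 / 838.13 = 0.2720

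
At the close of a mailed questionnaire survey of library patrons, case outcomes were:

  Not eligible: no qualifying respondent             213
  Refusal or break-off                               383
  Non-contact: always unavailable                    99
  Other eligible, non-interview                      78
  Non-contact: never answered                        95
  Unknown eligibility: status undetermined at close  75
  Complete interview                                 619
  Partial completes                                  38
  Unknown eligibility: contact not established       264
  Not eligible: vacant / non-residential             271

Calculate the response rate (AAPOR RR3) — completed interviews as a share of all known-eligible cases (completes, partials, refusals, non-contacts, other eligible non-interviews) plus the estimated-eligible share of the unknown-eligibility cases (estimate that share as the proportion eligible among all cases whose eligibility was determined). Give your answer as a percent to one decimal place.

Non-contacts = 95 + 99 = 194
Unknown if eligible = 264 + 75 = 339
Out of scope = 213 + 271 = 484
Numerator = 619
Eligible (known) = 619 + 38 + 383 + 194 + 78 = 1312
e = 1312 / (1312 + 484) = 1312 / 1796 = 0.7305
e × U = 0.7305 × 339 = 247.64
Denom = 1312 + 247.64 = 1559.64
RR3 = 619 / 1559.64 = 0.3969

39.7%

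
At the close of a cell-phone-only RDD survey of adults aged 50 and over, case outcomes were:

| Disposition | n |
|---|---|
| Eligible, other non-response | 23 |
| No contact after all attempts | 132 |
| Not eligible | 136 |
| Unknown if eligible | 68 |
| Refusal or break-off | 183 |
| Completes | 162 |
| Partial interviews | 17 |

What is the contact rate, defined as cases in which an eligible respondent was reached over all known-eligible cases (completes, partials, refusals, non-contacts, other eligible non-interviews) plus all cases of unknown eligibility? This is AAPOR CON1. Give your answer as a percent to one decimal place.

Num → 162 + 17 + 183 + 23 = 385
Denominator → 162 + 17 + 183 + 132 + 23 + 68 = 585
CON1 = 385 / 585 = 0.6581

65.8%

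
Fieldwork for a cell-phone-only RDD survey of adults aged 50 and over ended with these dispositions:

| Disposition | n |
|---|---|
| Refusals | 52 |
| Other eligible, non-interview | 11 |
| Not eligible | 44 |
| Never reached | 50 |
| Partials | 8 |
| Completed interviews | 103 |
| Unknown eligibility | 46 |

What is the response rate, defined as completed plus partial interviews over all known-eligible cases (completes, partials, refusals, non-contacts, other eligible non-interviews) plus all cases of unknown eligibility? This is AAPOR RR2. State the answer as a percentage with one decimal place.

Num = 103 + 8 = 111
Base = 103 + 8 + 52 + 50 + 11 + 46 = 270
RR2 = 111 / 270 = 0.4111

41.1%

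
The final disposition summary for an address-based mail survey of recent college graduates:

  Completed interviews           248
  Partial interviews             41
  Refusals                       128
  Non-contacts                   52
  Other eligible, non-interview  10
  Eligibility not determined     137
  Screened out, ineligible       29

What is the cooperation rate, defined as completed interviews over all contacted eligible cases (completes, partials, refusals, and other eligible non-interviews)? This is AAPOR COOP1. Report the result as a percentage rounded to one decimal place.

Top → 248
Denominator → 248 + 41 + 128 + 10 = 427
COOP1 = 248 / 427 = 0.5808

58.1%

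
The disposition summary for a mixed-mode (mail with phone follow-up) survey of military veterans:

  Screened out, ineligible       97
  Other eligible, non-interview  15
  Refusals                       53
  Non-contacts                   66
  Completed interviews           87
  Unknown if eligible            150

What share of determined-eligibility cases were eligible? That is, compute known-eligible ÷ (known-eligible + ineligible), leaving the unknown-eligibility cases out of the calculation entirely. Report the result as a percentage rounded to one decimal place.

69.5%

Known eligible → 87 + 53 + 66 + 15 = 221
e = 221 / (221 + 97) = 221 / 318 = 0.6950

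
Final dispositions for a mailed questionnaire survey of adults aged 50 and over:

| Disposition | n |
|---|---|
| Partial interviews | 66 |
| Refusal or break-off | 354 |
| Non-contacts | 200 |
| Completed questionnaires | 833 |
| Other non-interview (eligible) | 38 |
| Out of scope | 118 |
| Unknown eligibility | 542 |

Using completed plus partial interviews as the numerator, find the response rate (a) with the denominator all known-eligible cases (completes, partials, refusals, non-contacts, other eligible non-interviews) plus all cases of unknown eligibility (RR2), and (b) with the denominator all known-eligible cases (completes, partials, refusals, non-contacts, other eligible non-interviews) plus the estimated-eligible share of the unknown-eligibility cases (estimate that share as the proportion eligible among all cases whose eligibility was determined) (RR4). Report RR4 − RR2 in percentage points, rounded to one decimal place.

0.9

Top → 833 + 66 = 899
Denom → 833 + 66 + 354 + 200 + 38 + 542 = 2033
RR2 = 899 / 2033 = 0.4422
Eligible (known) → 833 + 66 + 354 + 200 + 38 = 1491
e = 1491 / (1491 + 118) = 1491 / 1609 = 0.9267
Estimated eligible among unknowns → 0.9267 × 542 = 502.27
Denom → 1491 + 502.27 = 1993.27
RR4 = 899 / 1993.27 = 0.4510
Difference = 45.10 − 44.22 = 0.88 percentage points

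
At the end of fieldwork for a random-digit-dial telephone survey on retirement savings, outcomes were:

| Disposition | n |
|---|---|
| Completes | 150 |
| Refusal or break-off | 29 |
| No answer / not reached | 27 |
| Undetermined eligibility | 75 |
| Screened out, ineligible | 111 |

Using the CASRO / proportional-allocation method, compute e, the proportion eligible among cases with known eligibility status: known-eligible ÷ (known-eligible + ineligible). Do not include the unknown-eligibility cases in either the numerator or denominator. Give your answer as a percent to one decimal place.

65.0%

Determined eligible: 150 + 29 + 27 = 206
e = 206 / (206 + 111) = 206 / 317 = 0.6498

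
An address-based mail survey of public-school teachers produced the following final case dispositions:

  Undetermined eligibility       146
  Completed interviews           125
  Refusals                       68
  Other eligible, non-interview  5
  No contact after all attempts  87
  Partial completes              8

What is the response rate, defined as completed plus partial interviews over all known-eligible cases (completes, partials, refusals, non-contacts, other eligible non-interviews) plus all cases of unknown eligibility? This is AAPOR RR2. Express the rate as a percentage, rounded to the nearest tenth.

Num → 125 + 8 = 133
Denom → 125 + 8 + 68 + 87 + 5 + 146 = 439
RR2 = 133 / 439 = 0.3030

30.3%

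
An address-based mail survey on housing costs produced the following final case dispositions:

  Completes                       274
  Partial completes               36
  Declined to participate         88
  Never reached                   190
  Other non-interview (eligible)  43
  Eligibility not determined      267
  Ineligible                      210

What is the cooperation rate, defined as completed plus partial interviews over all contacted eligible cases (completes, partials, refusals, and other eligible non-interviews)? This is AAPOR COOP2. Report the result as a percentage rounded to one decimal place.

Numerator = 274 + 36 = 310
Denominator = 274 + 36 + 88 + 43 = 441
COOP2 = 310 / 441 = 0.7029

70.3%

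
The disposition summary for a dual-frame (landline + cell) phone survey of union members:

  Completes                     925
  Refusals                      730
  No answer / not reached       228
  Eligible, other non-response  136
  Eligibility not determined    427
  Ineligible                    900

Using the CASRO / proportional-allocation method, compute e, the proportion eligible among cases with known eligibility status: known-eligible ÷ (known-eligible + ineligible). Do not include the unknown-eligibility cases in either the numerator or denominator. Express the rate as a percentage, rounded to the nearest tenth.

Known eligible: 925 + 730 + 228 + 136 = 2019
e = 2019 / (2019 + 900) = 2019 / 2919 = 0.6917

69.2%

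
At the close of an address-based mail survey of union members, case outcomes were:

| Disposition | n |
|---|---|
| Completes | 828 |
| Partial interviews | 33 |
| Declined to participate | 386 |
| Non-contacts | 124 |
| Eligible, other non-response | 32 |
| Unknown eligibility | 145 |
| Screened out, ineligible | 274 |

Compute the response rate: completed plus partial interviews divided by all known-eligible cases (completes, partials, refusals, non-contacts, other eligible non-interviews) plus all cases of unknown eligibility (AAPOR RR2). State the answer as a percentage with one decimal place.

Top = 828 + 33 = 861
Base = 828 + 33 + 386 + 124 + 32 + 145 = 1548
RR2 = 861 / 1548 = 0.5562

55.6%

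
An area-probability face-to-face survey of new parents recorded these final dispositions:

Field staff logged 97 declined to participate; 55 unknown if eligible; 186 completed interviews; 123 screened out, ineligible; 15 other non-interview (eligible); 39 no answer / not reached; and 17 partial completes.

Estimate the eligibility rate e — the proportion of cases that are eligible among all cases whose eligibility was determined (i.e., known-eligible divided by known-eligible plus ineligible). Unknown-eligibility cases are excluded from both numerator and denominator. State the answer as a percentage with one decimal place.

74.2%

Known eligible → 186 + 17 + 97 + 39 + 15 = 354
e = 354 / (354 + 123) = 354 / 477 = 0.7421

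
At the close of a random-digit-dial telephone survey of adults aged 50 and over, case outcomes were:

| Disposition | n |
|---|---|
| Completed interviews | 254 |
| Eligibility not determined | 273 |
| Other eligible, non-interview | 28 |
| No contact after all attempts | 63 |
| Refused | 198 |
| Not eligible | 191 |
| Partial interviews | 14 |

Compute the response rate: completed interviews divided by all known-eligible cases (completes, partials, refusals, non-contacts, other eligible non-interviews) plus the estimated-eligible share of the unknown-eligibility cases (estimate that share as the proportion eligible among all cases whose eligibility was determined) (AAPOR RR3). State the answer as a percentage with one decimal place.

33.4%

Numerator: 254
Eligible (known): 254 + 14 + 198 + 63 + 28 = 557
e = 557 / (557 + 191) = 557 / 748 = 0.7447
e × U: 0.7447 × 273 = 203.30
Base: 557 + 203.30 = 760.30
RR3 = 254 / 760.30 = 0.3341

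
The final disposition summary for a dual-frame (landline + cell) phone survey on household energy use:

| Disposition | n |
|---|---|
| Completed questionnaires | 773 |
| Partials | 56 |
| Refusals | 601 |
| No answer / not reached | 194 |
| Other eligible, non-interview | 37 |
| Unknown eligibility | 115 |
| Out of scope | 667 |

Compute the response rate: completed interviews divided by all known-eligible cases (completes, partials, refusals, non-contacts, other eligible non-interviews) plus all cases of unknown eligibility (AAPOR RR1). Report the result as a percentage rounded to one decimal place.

Numerator → 773
Base → 773 + 56 + 601 + 194 + 37 + 115 = 1776
RR1 = 773 / 1776 = 0.4352

43.5%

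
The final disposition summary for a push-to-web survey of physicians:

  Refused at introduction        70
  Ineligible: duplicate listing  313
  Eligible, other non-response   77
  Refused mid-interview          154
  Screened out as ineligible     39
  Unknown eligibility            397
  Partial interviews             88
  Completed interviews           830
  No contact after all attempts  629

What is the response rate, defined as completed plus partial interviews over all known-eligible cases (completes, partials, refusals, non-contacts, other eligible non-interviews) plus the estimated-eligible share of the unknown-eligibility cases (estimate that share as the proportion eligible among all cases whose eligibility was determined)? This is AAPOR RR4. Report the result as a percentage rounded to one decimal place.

42.1%

Declined to participate = 70 + 154 = 224
Out of scope = 39 + 313 = 352
Num → 830 + 88 = 918
Eligible (known) → 830 + 88 + 224 + 629 + 77 = 1848
e = 1848 / (1848 + 352) = 1848 / 2200 = 0.8400
Eligible share of unknowns → 0.8400 × 397 = 333.48
Base → 1848 + 333.48 = 2181.48
RR4 = 918 / 2181.48 = 0.4208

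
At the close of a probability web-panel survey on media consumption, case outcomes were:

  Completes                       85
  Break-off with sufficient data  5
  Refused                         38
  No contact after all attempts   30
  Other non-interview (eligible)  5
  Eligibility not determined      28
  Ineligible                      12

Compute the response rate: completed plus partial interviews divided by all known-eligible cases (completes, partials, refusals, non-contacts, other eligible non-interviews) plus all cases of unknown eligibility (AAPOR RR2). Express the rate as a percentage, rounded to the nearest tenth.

47.1%

Top → 85 + 5 = 90
Base → 85 + 5 + 38 + 30 + 5 + 28 = 191
RR2 = 90 / 191 = 0.4712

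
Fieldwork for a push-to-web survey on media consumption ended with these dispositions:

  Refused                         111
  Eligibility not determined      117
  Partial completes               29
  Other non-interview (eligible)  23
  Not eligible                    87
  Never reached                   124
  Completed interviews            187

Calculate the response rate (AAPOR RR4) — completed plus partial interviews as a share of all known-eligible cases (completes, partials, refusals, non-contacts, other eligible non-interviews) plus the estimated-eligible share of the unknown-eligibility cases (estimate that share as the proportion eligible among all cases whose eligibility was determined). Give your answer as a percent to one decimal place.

Top: 187 + 29 = 216
Known eligible: 187 + 29 + 111 + 124 + 23 = 474
e = 474 / (474 + 87) = 474 / 561 = 0.8449
e × U: 0.8449 × 117 = 98.85
Base: 474 + 98.85 = 572.85
RR4 = 216 / 572.85 = 0.3771

37.7%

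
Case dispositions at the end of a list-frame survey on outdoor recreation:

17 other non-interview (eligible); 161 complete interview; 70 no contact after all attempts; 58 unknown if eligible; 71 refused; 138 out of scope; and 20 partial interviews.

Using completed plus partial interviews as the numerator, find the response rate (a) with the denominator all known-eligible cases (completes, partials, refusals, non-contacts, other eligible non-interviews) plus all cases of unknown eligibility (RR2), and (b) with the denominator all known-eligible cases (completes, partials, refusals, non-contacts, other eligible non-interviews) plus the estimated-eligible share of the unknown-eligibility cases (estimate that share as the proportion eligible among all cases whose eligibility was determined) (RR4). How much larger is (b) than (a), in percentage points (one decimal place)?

2.0

Numerator → 161 + 20 = 181
Denominator → 161 + 20 + 71 + 70 + 17 + 58 = 397
RR2 = 181 / 397 = 0.4559
Determined eligible → 161 + 20 + 71 + 70 + 17 = 339
e = 339 / (339 + 138) = 339 / 477 = 0.7107
Estimated eligible among unknowns → 0.7107 × 58 = 41.22
Denominator → 339 + 41.22 = 380.22
RR4 = 181 / 380.22 = 0.4760
Difference = 47.60 − 45.59 = 2.01 percentage points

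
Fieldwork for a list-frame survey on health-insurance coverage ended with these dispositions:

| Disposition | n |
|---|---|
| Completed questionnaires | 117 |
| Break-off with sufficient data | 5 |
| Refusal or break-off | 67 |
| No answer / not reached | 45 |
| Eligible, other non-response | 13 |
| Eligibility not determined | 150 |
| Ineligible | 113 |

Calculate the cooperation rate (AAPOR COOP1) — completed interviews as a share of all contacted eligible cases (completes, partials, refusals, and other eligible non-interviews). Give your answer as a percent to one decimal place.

Numerator → 117
Denom → 117 + 5 + 67 + 13 = 202
COOP1 = 117 / 202 = 0.5792

57.9%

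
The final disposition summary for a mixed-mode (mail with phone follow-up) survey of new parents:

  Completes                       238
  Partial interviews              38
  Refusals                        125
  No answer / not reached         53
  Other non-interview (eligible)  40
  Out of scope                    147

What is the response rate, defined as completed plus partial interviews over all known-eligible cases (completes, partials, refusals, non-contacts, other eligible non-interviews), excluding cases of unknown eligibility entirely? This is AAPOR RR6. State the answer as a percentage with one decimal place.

Top = 238 + 38 = 276
Denom = 238 + 38 + 125 + 53 + 40 = 494
RR6 = 276 / 494 = 0.5587

55.9%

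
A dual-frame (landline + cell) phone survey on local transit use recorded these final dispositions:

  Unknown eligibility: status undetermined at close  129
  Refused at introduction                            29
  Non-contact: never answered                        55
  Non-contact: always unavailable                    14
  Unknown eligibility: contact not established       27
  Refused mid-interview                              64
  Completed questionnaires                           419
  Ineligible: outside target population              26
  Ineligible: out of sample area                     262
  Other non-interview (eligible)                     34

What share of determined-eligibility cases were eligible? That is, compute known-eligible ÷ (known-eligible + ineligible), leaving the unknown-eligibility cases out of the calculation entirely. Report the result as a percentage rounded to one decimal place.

68.1%

Refusals = 29 + 64 = 93
Never reached = 55 + 14 = 69
Unknown if eligible = 27 + 129 = 156
Ineligible = 26 + 262 = 288
Eligible (known) → 419 + 93 + 69 + 34 = 615
e = 615 / (615 + 288) = 615 / 903 = 0.6811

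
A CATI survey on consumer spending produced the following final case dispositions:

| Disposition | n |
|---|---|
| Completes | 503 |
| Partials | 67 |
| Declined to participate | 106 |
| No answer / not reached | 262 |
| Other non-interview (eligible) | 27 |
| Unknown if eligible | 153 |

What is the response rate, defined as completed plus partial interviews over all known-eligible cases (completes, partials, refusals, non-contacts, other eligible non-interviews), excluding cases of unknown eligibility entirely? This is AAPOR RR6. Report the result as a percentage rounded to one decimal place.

Numerator: 503 + 67 = 570
Denom: 503 + 67 + 106 + 262 + 27 = 965
RR6 = 570 / 965 = 0.5907

59.1%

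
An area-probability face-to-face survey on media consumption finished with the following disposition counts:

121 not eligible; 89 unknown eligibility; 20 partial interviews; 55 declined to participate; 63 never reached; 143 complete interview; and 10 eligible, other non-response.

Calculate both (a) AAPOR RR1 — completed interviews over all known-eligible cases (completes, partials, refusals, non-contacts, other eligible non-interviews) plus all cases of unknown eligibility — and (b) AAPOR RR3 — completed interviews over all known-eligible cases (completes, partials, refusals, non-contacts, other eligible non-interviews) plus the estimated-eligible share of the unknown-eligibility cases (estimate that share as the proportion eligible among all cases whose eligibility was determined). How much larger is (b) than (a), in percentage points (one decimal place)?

Num: 143
Denom: 143 + 20 + 55 + 63 + 10 + 89 = 380
RR1 = 143 / 380 = 0.3763
Determined eligible: 143 + 20 + 55 + 63 + 10 = 291
e = 291 / (291 + 121) = 291 / 412 = 0.7063
Eligible share of unknowns: 0.7063 × 89 = 62.86
Denom: 291 + 62.86 = 353.86
RR3 = 143 / 353.86 = 0.4041
Difference = 40.41 − 37.63 = 2.78 percentage points

2.8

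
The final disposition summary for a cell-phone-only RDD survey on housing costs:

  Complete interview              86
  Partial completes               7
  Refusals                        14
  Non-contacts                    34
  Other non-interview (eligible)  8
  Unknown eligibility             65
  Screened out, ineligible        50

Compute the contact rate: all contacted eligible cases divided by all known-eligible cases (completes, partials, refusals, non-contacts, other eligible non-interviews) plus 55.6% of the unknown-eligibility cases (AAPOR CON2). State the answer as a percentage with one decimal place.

Top: 86 + 7 + 14 + 8 = 115
Eligible (known): 86 + 7 + 14 + 34 + 8 = 149
Estimated eligible among unknowns: 0.5560 × 65 = 36.14
Denominator: 149 + 36.14 = 185.14
CON2 = 115 / 185.14 = 0.6212

62.1%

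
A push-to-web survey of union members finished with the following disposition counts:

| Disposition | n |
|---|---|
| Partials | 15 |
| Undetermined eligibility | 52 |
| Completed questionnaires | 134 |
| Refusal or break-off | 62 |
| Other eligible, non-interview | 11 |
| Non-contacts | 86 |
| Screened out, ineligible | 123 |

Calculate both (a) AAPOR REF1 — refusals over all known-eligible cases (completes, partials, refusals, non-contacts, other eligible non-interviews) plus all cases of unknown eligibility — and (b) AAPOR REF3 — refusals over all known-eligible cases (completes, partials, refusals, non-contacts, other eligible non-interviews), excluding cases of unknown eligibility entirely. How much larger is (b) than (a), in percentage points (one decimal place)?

Top → 62
Denominator → 134 + 15 + 62 + 86 + 11 + 52 = 360
REF1 = 62 / 360 = 0.1722
Denominator → 134 + 15 + 62 + 86 + 11 = 308
REF3 = 62 / 308 = 0.2013
Difference = 20.13 − 17.22 = 2.91 percentage points

2.9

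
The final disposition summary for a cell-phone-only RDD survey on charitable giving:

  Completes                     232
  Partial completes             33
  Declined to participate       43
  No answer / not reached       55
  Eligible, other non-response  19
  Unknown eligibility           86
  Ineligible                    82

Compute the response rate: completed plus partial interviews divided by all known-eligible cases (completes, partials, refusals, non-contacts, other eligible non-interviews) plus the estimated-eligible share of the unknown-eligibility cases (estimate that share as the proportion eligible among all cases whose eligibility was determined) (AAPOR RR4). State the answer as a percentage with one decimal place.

58.5%

Top → 232 + 33 = 265
Eligible (known) → 232 + 33 + 43 + 55 + 19 = 382
e = 382 / (382 + 82) = 382 / 464 = 0.8233
e × U → 0.8233 × 86 = 70.80
Denom → 382 + 70.80 = 452.80
RR4 = 265 / 452.80 = 0.5852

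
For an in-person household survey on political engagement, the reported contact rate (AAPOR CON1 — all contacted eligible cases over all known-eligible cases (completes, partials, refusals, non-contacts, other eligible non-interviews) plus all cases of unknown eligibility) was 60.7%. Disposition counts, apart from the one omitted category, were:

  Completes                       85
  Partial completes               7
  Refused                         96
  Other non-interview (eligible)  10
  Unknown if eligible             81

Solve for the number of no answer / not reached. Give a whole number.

Top → 85 + 7 + 96 + 10 = 198
CON1 = 198 / D = 0.607
D = 198 / 0.607 = 326.2
Rest of base = 279
no answer / not reached = 326.2 − 279 ≈ 47

47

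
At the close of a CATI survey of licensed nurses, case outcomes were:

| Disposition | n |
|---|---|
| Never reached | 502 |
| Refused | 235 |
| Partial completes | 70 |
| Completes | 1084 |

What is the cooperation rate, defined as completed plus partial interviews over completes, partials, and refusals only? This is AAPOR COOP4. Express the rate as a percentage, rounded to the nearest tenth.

Numerator: 1084 + 70 = 1154
Base: 1084 + 70 + 235 = 1389
COOP4 = 1154 / 1389 = 0.8308

83.1%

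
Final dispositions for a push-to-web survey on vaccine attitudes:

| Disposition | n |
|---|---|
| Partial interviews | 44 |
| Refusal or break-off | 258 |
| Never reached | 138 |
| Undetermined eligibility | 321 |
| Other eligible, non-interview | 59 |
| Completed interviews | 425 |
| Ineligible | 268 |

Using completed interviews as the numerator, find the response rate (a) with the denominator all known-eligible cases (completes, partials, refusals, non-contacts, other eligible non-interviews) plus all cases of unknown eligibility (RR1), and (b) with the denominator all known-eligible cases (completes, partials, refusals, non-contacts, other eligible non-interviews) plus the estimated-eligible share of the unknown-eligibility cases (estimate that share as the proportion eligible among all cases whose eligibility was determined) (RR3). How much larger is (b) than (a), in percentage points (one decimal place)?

Numerator → 425
Denom → 425 + 44 + 258 + 138 + 59 + 321 = 1245
RR1 = 425 / 1245 = 0.3414
Known eligible → 425 + 44 + 258 + 138 + 59 = 924
e = 924 / (924 + 268) = 924 / 1192 = 0.7752
Eligible share of unknowns → 0.7752 × 321 = 248.84
Denom → 924 + 248.84 = 1172.84
RR3 = 425 / 1172.84 = 0.3624
Difference = 36.24 − 34.14 = 2.10 percentage points

2.1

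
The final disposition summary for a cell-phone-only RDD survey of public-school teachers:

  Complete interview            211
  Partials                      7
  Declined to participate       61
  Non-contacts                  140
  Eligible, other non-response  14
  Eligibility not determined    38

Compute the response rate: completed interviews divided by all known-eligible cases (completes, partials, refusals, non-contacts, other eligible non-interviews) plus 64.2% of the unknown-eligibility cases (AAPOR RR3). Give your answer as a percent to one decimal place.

46.1%

Numerator: 211
Eligible (known): 211 + 7 + 61 + 140 + 14 = 433
Eligible share of unknowns: 0.6420 × 38 = 24.40
Denom: 433 + 24.40 = 457.40
RR3 = 211 / 457.40 = 0.4613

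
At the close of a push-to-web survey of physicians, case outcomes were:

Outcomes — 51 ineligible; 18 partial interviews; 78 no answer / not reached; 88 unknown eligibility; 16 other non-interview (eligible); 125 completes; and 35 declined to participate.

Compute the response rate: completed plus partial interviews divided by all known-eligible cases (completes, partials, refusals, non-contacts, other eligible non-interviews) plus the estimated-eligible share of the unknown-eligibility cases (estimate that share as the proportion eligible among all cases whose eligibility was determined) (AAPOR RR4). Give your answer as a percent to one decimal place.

41.3%

Numerator → 125 + 18 = 143
Eligible (known) → 125 + 18 + 35 + 78 + 16 = 272
e = 272 / (272 + 51) = 272 / 323 = 0.8421
Eligible share of unknowns → 0.8421 × 88 = 74.10
Base → 272 + 74.10 = 346.10
RR4 = 143 / 346.10 = 0.4132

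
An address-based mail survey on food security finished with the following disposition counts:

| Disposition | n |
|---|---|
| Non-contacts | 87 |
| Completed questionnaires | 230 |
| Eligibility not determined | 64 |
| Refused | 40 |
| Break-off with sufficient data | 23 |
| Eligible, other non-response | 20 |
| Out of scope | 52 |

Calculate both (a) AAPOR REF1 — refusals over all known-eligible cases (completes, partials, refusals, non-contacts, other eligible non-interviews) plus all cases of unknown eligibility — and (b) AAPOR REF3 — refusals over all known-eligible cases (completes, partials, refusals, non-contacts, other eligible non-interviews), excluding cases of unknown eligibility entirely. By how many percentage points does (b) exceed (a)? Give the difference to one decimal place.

1.4

Numerator = 40
Denom = 230 + 23 + 40 + 87 + 20 + 64 = 464
REF1 = 40 / 464 = 0.0862
Denom = 230 + 23 + 40 + 87 + 20 = 400
REF3 = 40 / 400 = 0.1000
Difference = 10.00 − 8.62 = 1.38 percentage points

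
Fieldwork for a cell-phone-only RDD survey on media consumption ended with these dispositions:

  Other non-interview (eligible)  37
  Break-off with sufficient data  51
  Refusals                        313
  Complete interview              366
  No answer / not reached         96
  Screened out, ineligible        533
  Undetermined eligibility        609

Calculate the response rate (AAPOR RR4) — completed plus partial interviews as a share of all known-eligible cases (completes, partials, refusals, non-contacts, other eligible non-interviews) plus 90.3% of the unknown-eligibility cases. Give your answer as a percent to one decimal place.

29.5%

Numerator: 366 + 51 = 417
Known eligible: 366 + 51 + 313 + 96 + 37 = 863
Eligible share of unknowns: 0.9030 × 609 = 549.93
Base: 863 + 549.93 = 1412.93
RR4 = 417 / 1412.93 = 0.2951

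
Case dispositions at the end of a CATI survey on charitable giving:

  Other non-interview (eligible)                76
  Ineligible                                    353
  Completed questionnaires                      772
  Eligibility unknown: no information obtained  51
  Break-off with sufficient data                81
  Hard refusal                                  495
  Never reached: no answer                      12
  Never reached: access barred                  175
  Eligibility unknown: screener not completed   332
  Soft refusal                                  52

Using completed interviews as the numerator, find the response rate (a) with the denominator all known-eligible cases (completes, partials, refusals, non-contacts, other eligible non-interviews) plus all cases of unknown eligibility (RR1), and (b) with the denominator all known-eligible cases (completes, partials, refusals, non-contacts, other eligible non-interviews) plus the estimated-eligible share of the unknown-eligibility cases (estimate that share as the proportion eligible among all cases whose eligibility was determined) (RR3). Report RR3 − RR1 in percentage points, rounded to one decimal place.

1.3

Declined to participate = 495 + 52 = 547
No contact after all attempts = 12 + 175 = 187
Unknown if eligible = 332 + 51 = 383
Num → 772
Denominator → 772 + 81 + 547 + 187 + 76 + 383 = 2046
RR1 = 772 / 2046 = 0.3773
Known eligible → 772 + 81 + 547 + 187 + 76 = 1663
e = 1663 / (1663 + 353) = 1663 / 2016 = 0.8249
e × U → 0.8249 × 383 = 315.94
Denominator → 1663 + 315.94 = 1978.94
RR3 = 772 / 1978.94 = 0.3901
Difference = 39.01 − 37.73 = 1.28 percentage points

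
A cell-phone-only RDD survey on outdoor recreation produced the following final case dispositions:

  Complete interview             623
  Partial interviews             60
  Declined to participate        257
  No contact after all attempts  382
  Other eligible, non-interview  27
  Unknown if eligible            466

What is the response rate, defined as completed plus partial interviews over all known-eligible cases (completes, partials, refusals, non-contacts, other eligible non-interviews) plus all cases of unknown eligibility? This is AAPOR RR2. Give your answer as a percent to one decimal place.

37.6%

Numerator: 623 + 60 = 683
Denominator: 623 + 60 + 257 + 382 + 27 + 466 = 1815
RR2 = 683 / 1815 = 0.3763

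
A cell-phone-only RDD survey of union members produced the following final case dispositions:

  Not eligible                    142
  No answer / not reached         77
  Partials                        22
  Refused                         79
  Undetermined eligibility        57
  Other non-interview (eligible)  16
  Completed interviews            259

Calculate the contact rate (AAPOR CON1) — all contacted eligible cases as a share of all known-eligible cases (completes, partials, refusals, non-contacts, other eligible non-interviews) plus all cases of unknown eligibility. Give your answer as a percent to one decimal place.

Top → 259 + 22 + 79 + 16 = 376
Base → 259 + 22 + 79 + 77 + 16 + 57 = 510
CON1 = 376 / 510 = 0.7373

73.7%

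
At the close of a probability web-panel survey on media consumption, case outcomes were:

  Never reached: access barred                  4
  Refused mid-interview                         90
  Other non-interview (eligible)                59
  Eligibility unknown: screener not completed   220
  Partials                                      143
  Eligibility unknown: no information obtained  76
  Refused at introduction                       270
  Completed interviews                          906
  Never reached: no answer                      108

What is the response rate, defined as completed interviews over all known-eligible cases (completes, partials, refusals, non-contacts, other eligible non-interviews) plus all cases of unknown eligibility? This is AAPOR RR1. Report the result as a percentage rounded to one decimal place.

48.3%

Refusal or break-off = 270 + 90 = 360
Non-contacts = 108 + 4 = 112
Eligibility not determined = 220 + 76 = 296
Num → 906
Denom → 906 + 143 + 360 + 112 + 59 + 296 = 1876
RR1 = 906 / 1876 = 0.4829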